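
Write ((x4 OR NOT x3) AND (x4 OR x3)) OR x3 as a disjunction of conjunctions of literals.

x4 OR x3

((x4 OR NOT x3) AND (x4 OR x3)) OR x3
⇔ (x4 AND x4) OR (x4 AND x3) OR (NOT x3 AND x4) OR (NOT x3 AND x3) OR x3   — distribute AND over OR
⇔ x4 OR x3   — simplify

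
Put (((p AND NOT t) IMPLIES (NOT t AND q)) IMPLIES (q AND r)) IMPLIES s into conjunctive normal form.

(((p AND NOT t) IMPLIES (NOT t AND q)) IMPLIES (q AND r)) IMPLIES s
≡ NOT (((p AND NOT t) IMPLIES (NOT t AND q)) IMPLIES (q AND r)) OR s   — eliminate IMPLIES
≡ NOT (NOT ((p AND NOT t) IMPLIES (NOT t AND q)) OR (q AND r)) OR s   — eliminate IMPLIES
≡ NOT (NOT (NOT (p AND NOT t) OR (NOT t AND q)) OR (q AND r)) OR s   — eliminate IMPLIES
≡ (NOT NOT (NOT (p AND NOT t) OR (NOT t AND q)) AND NOT (q AND r)) OR s   — De Morgan
≡ ((NOT (p AND NOT t) OR (NOT t AND q)) AND NOT (q AND r)) OR s   — double negation
≡ ((NOT p OR NOT NOT t OR (NOT t AND q)) AND NOT (q AND r)) OR s   — De Morgan
≡ ((NOT p OR t OR (NOT t AND q)) AND NOT (q AND r)) OR s   — double negation
≡ ((NOT p OR t OR (NOT t AND q)) AND (NOT q OR NOT r)) OR s   — De Morgan
≡ (NOT p OR t OR NOT t OR s) AND (NOT p OR t OR q OR s) AND (NOT q OR NOT r OR s)   — distribute OR over AND
≡ (NOT p OR t OR q OR s) AND (NOT q OR NOT r OR s)   — simplify

(NOT p OR t OR q OR s) AND (NOT q OR NOT r OR s)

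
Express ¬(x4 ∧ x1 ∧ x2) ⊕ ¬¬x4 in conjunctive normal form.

(x1 ∨ ¬x4) ∧ (x2 ∨ ¬x4)

¬(x4 ∧ x1 ∧ x2) ⊕ ¬¬x4
≡ (¬(x4 ∧ x1 ∧ x2) ∨ ¬¬x4) ∧ ¬(¬(x4 ∧ x1 ∧ x2) ∧ ¬¬x4)   — expand ⊕
≡ (¬x4 ∨ ¬x1 ∨ ¬x2 ∨ ¬¬x4) ∧ ¬(¬(x4 ∧ x1 ∧ x2) ∧ ¬¬x4)   — De Morgan
≡ (¬x4 ∨ ¬x1 ∨ ¬x2 ∨ x4) ∧ ¬(¬(x4 ∧ x1 ∧ x2) ∧ ¬¬x4)   — double negation
≡ (¬x4 ∨ ¬x1 ∨ ¬x2 ∨ x4) ∧ (¬¬(x4 ∧ x1 ∧ x2) ∨ ¬¬¬x4)   — De Morgan
≡ (¬x4 ∨ ¬x1 ∨ ¬x2 ∨ x4) ∧ ((x4 ∧ x1 ∧ x2) ∨ ¬¬¬x4)   — double negation
≡ (¬x4 ∨ ¬x1 ∨ ¬x2 ∨ x4) ∧ ((x4 ∧ x1 ∧ x2) ∨ ¬x4)   — double negation
≡ (¬x4 ∨ ¬x1 ∨ ¬x2 ∨ x4) ∧ (x4 ∨ ¬x4) ∧ (x1 ∨ ¬x4) ∧ (x2 ∨ ¬x4)   — distribute ∨ over ∧
≡ (x1 ∨ ¬x4) ∧ (x2 ∨ ¬x4)   — simplify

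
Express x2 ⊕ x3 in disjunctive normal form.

x2 ⊕ x3
≡ (x2 ∧ ¬x3) ∨ (¬x2 ∧ x3)

(x2 ∧ ¬x3) ∨ (¬x2 ∧ x3)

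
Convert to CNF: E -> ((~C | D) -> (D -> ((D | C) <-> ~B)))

~E | ~D | ~B

E -> ((~C | D) -> (D -> ((D | C) <-> ~B)))
≡ ~E | ((~C | D) -> (D -> ((D | C) <-> ~B)))   — eliminate ->
≡ ~E | ~(~C | D) | (D -> ((D | C) <-> ~B))   — eliminate ->
≡ ~E | ~(~C | D) | ~D | ((D | C) <-> ~B)   — eliminate ->
≡ ~E | ~(~C | D) | ~D | (((D | C) -> ~B) & (~B -> (D | C)))   — eliminate <->
≡ ~E | ~(~C | D) | ~D | ((~(D | C) | ~B) & (~B -> (D | C)))   — eliminate ->
≡ ~E | ~(~C | D) | ~D | ((~(D | C) | ~B) & (~~B | D | C))   — eliminate ->
≡ ~E | (~~C & ~D) | ~D | ((~(D | C) | ~B) & (~~B | D | C))   — De Morgan
≡ ~E | (C & ~D) | ~D | ((~(D | C) | ~B) & (~~B | D | C))   — double negation
≡ ~E | (C & ~D) | ~D | (((~D & ~C) | ~B) & (~~B | D | C))   — De Morgan
≡ ~E | (C & ~D) | ~D | (((~D & ~C) | ~B) & (B | D | C))   — double negation
≡ (~E | C | ~D | ~D | ~B) & (~E | C | ~D | ~C | ~B) & (~E | C | ~D | B | D | C) & (~E | ~D | ~D | ~D | ~B) & (~E | ~D | ~D | ~C | ~B) & (~E | ~D | ~D | B | D | C)   — distribute | over &
≡ ~E | ~D | ~B   — simplify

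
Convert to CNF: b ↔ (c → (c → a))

b ↔ (c → (c → a))
= (b → (c → (c → a))) ∧ ((c → (c → a)) → b)   — eliminate ↔
= (¬b ∨ (c → (c → a))) ∧ ((c → (c → a)) → b)   — eliminate →
= (¬b ∨ ¬c ∨ (c → a)) ∧ ((c → (c → a)) → b)   — eliminate →
= (¬b ∨ ¬c ∨ ¬c ∨ a) ∧ ((c → (c → a)) → b)   — eliminate →
= (¬b ∨ ¬c ∨ ¬c ∨ a) ∧ (¬(c → (c → a)) ∨ b)   — eliminate →
= (¬b ∨ ¬c ∨ ¬c ∨ a) ∧ (¬(¬c ∨ (c → a)) ∨ b)   — eliminate →
= (¬b ∨ ¬c ∨ ¬c ∨ a) ∧ (¬(¬c ∨ ¬c ∨ a) ∨ b)   — eliminate →
= (¬b ∨ ¬c ∨ ¬c ∨ a) ∧ ((¬¬c ∧ ¬¬c ∧ ¬a) ∨ b)   — De Morgan
= (¬b ∨ ¬c ∨ ¬c ∨ a) ∧ ((c ∧ ¬¬c ∧ ¬a) ∨ b)   — double negation
= (¬b ∨ ¬c ∨ ¬c ∨ a) ∧ ((c ∧ c ∧ ¬a) ∨ b)   — double negation
= (¬b ∨ ¬c ∨ ¬c ∨ a) ∧ (c ∨ b) ∧ (c ∨ b) ∧ (¬a ∨ b)   — distribute ∨ over ∧
= (¬b ∨ ¬c ∨ a) ∧ (c ∨ b) ∧ (¬a ∨ b)   — simplify

(¬b ∨ ¬c ∨ a) ∧ (c ∨ b) ∧ (¬a ∨ b)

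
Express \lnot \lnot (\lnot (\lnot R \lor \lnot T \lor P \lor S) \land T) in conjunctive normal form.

R \land T \land \lnot P \land \lnot S

\lnot \lnot (\lnot (\lnot R \lor \lnot T \lor P \lor S) \land T)
≡ \lnot (\lnot R \lor \lnot T \lor P \lor S) \land T   [double negation]
≡ \lnot \lnot R \land \lnot \lnot T \land \lnot P \land \lnot S \land T   [De Morgan]
≡ R \land \lnot \lnot T \land \lnot P \land \lnot S \land T   [double negation]
≡ R \land T \land \lnot P \land \lnot S \land T   [double negation]
≡ R \land T \land \lnot P \land \lnot S   [simplify]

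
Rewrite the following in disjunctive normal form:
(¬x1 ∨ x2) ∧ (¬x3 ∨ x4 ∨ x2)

(¬x1 ∨ x2) ∧ (¬x3 ∨ x4 ∨ x2)
≡ (¬x1 ∧ ¬x3) ∨ (¬x1 ∧ x4) ∨ (¬x1 ∧ x2) ∨ (x2 ∧ ¬x3) ∨ (x2 ∧ x4) ∨ (x2 ∧ x2)   [distribute ∧ over ∨]
≡ (¬x1 ∧ ¬x3) ∨ (¬x1 ∧ x4) ∨ x2   [simplify]

(¬x1 ∧ ¬x3) ∨ (¬x1 ∧ x4) ∨ x2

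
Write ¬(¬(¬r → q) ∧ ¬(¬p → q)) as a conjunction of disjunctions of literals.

r ∨ q ∨ p

¬(¬(¬r → q) ∧ ¬(¬p → q))
≡ ¬(¬(¬¬r ∨ q) ∧ ¬(¬p → q))   (eliminate →)
≡ ¬(¬(¬¬r ∨ q) ∧ ¬(¬¬p ∨ q))   (eliminate →)
≡ ¬¬(¬¬r ∨ q) ∨ ¬¬(¬¬p ∨ q)   (De Morgan)
≡ ¬¬r ∨ q ∨ ¬¬(¬¬p ∨ q)   (double negation)
≡ r ∨ q ∨ ¬¬(¬¬p ∨ q)   (double negation)
≡ r ∨ q ∨ ¬¬p ∨ q   (double negation)
≡ r ∨ q ∨ p ∨ q   (double negation)
≡ r ∨ q ∨ p   (simplify)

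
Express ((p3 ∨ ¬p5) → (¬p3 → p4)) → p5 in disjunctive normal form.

(¬p5 ∧ ¬p3 ∧ ¬p4) ∨ p5

((p3 ∨ ¬p5) → (¬p3 → p4)) → p5
⇔ ¬((p3 ∨ ¬p5) → (¬p3 → p4)) ∨ p5   [eliminate →]
⇔ ¬(¬(p3 ∨ ¬p5) ∨ (¬p3 → p4)) ∨ p5   [eliminate →]
⇔ ¬(¬(p3 ∨ ¬p5) ∨ ¬¬p3 ∨ p4) ∨ p5   [eliminate →]
⇔ (¬¬(p3 ∨ ¬p5) ∧ ¬¬¬p3 ∧ ¬p4) ∨ p5   [De Morgan]
⇔ ((p3 ∨ ¬p5) ∧ ¬¬¬p3 ∧ ¬p4) ∨ p5   [double negation]
⇔ ((p3 ∨ ¬p5) ∧ ¬p3 ∧ ¬p4) ∨ p5   [double negation]
⇔ (p3 ∧ ¬p3 ∧ ¬p4) ∨ (¬p5 ∧ ¬p3 ∧ ¬p4) ∨ p5   [distribute ∧ over ∨]
⇔ (¬p5 ∧ ¬p3 ∧ ¬p4) ∨ p5   [simplify]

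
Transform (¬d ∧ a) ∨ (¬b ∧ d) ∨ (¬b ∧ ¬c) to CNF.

(¬d ∨ ¬b) ∧ (a ∨ ¬b) ∧ (a ∨ d ∨ ¬c)

(¬d ∧ a) ∨ (¬b ∧ d) ∨ (¬b ∧ ¬c)
≡ (¬d ∨ ¬b ∨ ¬b) ∧ (¬d ∨ ¬b ∨ ¬c) ∧ (¬d ∨ d ∨ ¬b) ∧ (¬d ∨ d ∨ ¬c) ∧ (a ∨ ¬b ∨ ¬b) ∧ (a ∨ ¬b ∨ ¬c) ∧ (a ∨ d ∨ ¬b) ∧ (a ∨ d ∨ ¬c)
≡ (¬d ∨ ¬b) ∧ (a ∨ ¬b) ∧ (a ∨ d ∨ ¬c)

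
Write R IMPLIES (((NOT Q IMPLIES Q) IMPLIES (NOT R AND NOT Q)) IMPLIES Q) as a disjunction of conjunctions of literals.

NOT R OR Q

R IMPLIES (((NOT Q IMPLIES Q) IMPLIES (NOT R AND NOT Q)) IMPLIES Q)
= NOT R OR (((NOT Q IMPLIES Q) IMPLIES (NOT R AND NOT Q)) IMPLIES Q)   [eliminate IMPLIES]
= NOT R OR NOT ((NOT Q IMPLIES Q) IMPLIES (NOT R AND NOT Q)) OR Q   [eliminate IMPLIES]
= NOT R OR NOT (NOT (NOT Q IMPLIES Q) OR (NOT R AND NOT Q)) OR Q   [eliminate IMPLIES]
= NOT R OR NOT (NOT (NOT NOT Q OR Q) OR (NOT R AND NOT Q)) OR Q   [eliminate IMPLIES]
= NOT R OR (NOT NOT (NOT NOT Q OR Q) AND NOT (NOT R AND NOT Q)) OR Q   [De Morgan]
= NOT R OR ((NOT NOT Q OR Q) AND NOT (NOT R AND NOT Q)) OR Q   [double negation]
= NOT R OR ((Q OR Q) AND NOT (NOT R AND NOT Q)) OR Q   [double negation]
= NOT R OR ((Q OR Q) AND (NOT NOT R OR NOT NOT Q)) OR Q   [De Morgan]
= NOT R OR ((Q OR Q) AND (R OR NOT NOT Q)) OR Q   [double negation]
= NOT R OR ((Q OR Q) AND (R OR Q)) OR Q   [double negation]
= NOT R OR (Q AND R) OR (Q AND Q) OR (Q AND R) OR (Q AND Q) OR Q   [distribute AND over OR]
= NOT R OR Q   [simplify]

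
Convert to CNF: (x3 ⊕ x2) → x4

(x3 ⊕ x2) → x4
⇔ ¬(x3 ⊕ x2) ∨ x4
⇔ ¬((x3 ∨ x2) ∧ ¬(x3 ∧ x2)) ∨ x4
⇔ ¬(x3 ∨ x2) ∨ ¬¬(x3 ∧ x2) ∨ x4
⇔ (¬x3 ∧ ¬x2) ∨ ¬¬(x3 ∧ x2) ∨ x4
⇔ (¬x3 ∧ ¬x2) ∨ (x3 ∧ x2) ∨ x4
⇔ (¬x3 ∨ x3 ∨ x4) ∧ (¬x3 ∨ x2 ∨ x4) ∧ (¬x2 ∨ x3 ∨ x4) ∧ (¬x2 ∨ x2 ∨ x4)
⇔ (¬x3 ∨ x2 ∨ x4) ∧ (¬x2 ∨ x3 ∨ x4)

(¬x3 ∨ x2 ∨ x4) ∧ (¬x2 ∨ x3 ∨ x4)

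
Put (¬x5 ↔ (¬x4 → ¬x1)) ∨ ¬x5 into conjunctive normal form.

(¬x5 ↔ (¬x4 → ¬x1)) ∨ ¬x5
≡ ((¬x5 → (¬x4 → ¬x1)) ∧ ((¬x4 → ¬x1) → ¬x5)) ∨ ¬x5
≡ ((¬¬x5 ∨ (¬x4 → ¬x1)) ∧ ((¬x4 → ¬x1) → ¬x5)) ∨ ¬x5
≡ ((¬¬x5 ∨ ¬¬x4 ∨ ¬x1) ∧ ((¬x4 → ¬x1) → ¬x5)) ∨ ¬x5
≡ ((¬¬x5 ∨ ¬¬x4 ∨ ¬x1) ∧ (¬(¬x4 → ¬x1) ∨ ¬x5)) ∨ ¬x5
≡ ((¬¬x5 ∨ ¬¬x4 ∨ ¬x1) ∧ (¬(¬¬x4 ∨ ¬x1) ∨ ¬x5)) ∨ ¬x5
≡ ((x5 ∨ ¬¬x4 ∨ ¬x1) ∧ (¬(¬¬x4 ∨ ¬x1) ∨ ¬x5)) ∨ ¬x5
≡ ((x5 ∨ x4 ∨ ¬x1) ∧ (¬(¬¬x4 ∨ ¬x1) ∨ ¬x5)) ∨ ¬x5
≡ ((x5 ∨ x4 ∨ ¬x1) ∧ ((¬¬¬x4 ∧ ¬¬x1) ∨ ¬x5)) ∨ ¬x5
≡ ((x5 ∨ x4 ∨ ¬x1) ∧ ((¬x4 ∧ ¬¬x1) ∨ ¬x5)) ∨ ¬x5
≡ ((x5 ∨ x4 ∨ ¬x1) ∧ ((¬x4 ∧ x1) ∨ ¬x5)) ∨ ¬x5
≡ (x5 ∨ x4 ∨ ¬x1 ∨ ¬x5) ∧ (¬x4 ∨ ¬x5 ∨ ¬x5) ∧ (x1 ∨ ¬x5 ∨ ¬x5)
≡ (¬x4 ∨ ¬x5) ∧ (x1 ∨ ¬x5)

(¬x4 ∨ ¬x5) ∧ (x1 ∨ ¬x5)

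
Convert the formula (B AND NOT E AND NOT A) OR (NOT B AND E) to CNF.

(B AND NOT E AND NOT A) OR (NOT B AND E)
= (B OR NOT B) AND (B OR E) AND (NOT E OR NOT B) AND (NOT E OR E) AND (NOT A OR NOT B) AND (NOT A OR E)
= (B OR E) AND (NOT E OR NOT B) AND (NOT A OR NOT B) AND (NOT A OR E)

(B OR E) AND (NOT E OR NOT B) AND (NOT A OR NOT B) AND (NOT A OR E)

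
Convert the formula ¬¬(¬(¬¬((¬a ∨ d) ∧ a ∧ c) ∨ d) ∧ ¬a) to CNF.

¬d ∧ ¬a

¬¬(¬(¬¬((¬a ∨ d) ∧ a ∧ c) ∨ d) ∧ ¬a)
≡ ¬(¬¬((¬a ∨ d) ∧ a ∧ c) ∨ d) ∧ ¬a   — double negation
≡ ¬¬¬((¬a ∨ d) ∧ a ∧ c) ∧ ¬d ∧ ¬a   — De Morgan
≡ ¬((¬a ∨ d) ∧ a ∧ c) ∧ ¬d ∧ ¬a   — double negation
≡ (¬(¬a ∨ d) ∨ ¬a ∨ ¬c) ∧ ¬d ∧ ¬a   — De Morgan
≡ ((¬¬a ∧ ¬d) ∨ ¬a ∨ ¬c) ∧ ¬d ∧ ¬a   — De Morgan
≡ ((a ∧ ¬d) ∨ ¬a ∨ ¬c) ∧ ¬d ∧ ¬a   — double negation
≡ (a ∨ ¬a ∨ ¬c) ∧ (¬d ∨ ¬a ∨ ¬c) ∧ ¬d ∧ ¬a   — distribute ∨ over ∧
≡ ¬d ∧ ¬a   — simplify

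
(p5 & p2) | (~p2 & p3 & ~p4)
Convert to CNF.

(p5 & p2) | (~p2 & p3 & ~p4)
⇔ (p5 | ~p2) & (p5 | p3) & (p5 | ~p4) & (p2 | ~p2) & (p2 | p3) & (p2 | ~p4)   [distribute | over &]
⇔ (p5 | ~p2) & (p5 | p3) & (p5 | ~p4) & (p2 | p3) & (p2 | ~p4)   [simplify]

(p5 | ~p2) & (p5 | p3) & (p5 | ~p4) & (p2 | p3) & (p2 | ~p4)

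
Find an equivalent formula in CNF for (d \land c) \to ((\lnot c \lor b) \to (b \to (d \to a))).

\lnot d \lor \lnot c \lor \lnot b \lor a

(d \land c) \to ((\lnot c \lor b) \to (b \to (d \to a)))
≡ \lnot (d \land c) \lor ((\lnot c \lor b) \to (b \to (d \to a)))   [eliminate \to]
≡ \lnot (d \land c) \lor \lnot (\lnot c \lor b) \lor (b \to (d \to a))   [eliminate \to]
≡ \lnot (d \land c) \lor \lnot (\lnot c \lor b) \lor \lnot b \lor (d \to a)   [eliminate \to]
≡ \lnot (d \land c) \lor \lnot (\lnot c \lor b) \lor \lnot b \lor \lnot d \lor a   [eliminate \to]
≡ \lnot d \lor \lnot c \lor \lnot (\lnot c \lor b) \lor \lnot b \lor \lnot d \lor a   [De Morgan]
≡ \lnot d \lor \lnot c \lor (\lnot \lnot c \land \lnot b) \lor \lnot b \lor \lnot d \lor a   [De Morgan]
≡ \lnot d \lor \lnot c \lor (c \land \lnot b) \lor \lnot b \lor \lnot d \lor a   [double negation]
≡ (\lnot d \lor \lnot c \lor c \lor \lnot b \lor \lnot d \lor a) \land (\lnot d \lor \lnot c \lor \lnot b \lor \lnot b \lor \lnot d \lor a)   [distribute \lor over \land]
≡ \lnot d \lor \lnot c \lor \lnot b \lor a   [simplify]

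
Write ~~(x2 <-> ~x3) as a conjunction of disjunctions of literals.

~~(x2 <-> ~x3)
⇔ ~~((x2 -> ~x3) & (~x3 -> x2))   [eliminate <->]
⇔ ~~((~x2 | ~x3) & (~x3 -> x2))   [eliminate ->]
⇔ ~~((~x2 | ~x3) & (~~x3 | x2))   [eliminate ->]
⇔ (~x2 | ~x3) & (~~x3 | x2)   [double negation]
⇔ (~x2 | ~x3) & (x3 | x2)   [double negation]

(~x2 | ~x3) & (x3 | x2)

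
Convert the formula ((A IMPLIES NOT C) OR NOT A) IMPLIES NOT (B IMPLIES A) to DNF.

((A IMPLIES NOT C) OR NOT A) IMPLIES NOT (B IMPLIES A)
≡ NOT ((A IMPLIES NOT C) OR NOT A) OR NOT (B IMPLIES A)   [eliminate IMPLIES]
≡ NOT (NOT A OR NOT C OR NOT A) OR NOT (B IMPLIES A)   [eliminate IMPLIES]
≡ NOT (NOT A OR NOT C OR NOT A) OR NOT (NOT B OR A)   [eliminate IMPLIES]
≡ (NOT NOT A AND NOT NOT C AND NOT NOT A) OR NOT (NOT B OR A)   [De Morgan]
≡ (A AND NOT NOT C AND NOT NOT A) OR NOT (NOT B OR A)   [double negation]
≡ (A AND C AND NOT NOT A) OR NOT (NOT B OR A)   [double negation]
≡ (A AND C AND A) OR NOT (NOT B OR A)   [double negation]
≡ (A AND C AND A) OR (NOT NOT B AND NOT A)   [De Morgan]
≡ (A AND C AND A) OR (B AND NOT A)   [double negation]
≡ (A AND C) OR (B AND NOT A)   [simplify]

(A AND C) OR (B AND NOT A)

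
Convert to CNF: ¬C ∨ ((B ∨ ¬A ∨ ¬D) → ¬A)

¬C ∨ ((B ∨ ¬A ∨ ¬D) → ¬A)
≡ ¬C ∨ ¬(B ∨ ¬A ∨ ¬D) ∨ ¬A   [eliminate →]
≡ ¬C ∨ (¬B ∧ ¬¬A ∧ ¬¬D) ∨ ¬A   [De Morgan]
≡ ¬C ∨ (¬B ∧ A ∧ ¬¬D) ∨ ¬A   [double negation]
≡ ¬C ∨ (¬B ∧ A ∧ D) ∨ ¬A   [double negation]
≡ (¬C ∨ ¬B ∨ ¬A) ∧ (¬C ∨ A ∨ ¬A) ∧ (¬C ∨ D ∨ ¬A)   [distribute ∨ over ∧]
≡ (¬C ∨ ¬B ∨ ¬A) ∧ (¬C ∨ D ∨ ¬A)   [simplify]

(¬C ∨ ¬B ∨ ¬A) ∧ (¬C ∨ D ∨ ¬A)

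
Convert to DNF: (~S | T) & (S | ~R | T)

(~S | T) & (S | ~R | T)
⇔ (~S & S) | (~S & ~R) | (~S & T) | (T & S) | (T & ~R) | (T & T)   [distribute & over |]
⇔ (~S & ~R) | T   [simplify]

(~S & ~R) | T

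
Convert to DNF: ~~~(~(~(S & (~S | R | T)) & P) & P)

~~~(~(~(S & (~S | R | T)) & P) & P)
= ~(~(~(S & (~S | R | T)) & P) & P)   (double negation)
= ~~(~(S & (~S | R | T)) & P) | ~P   (De Morgan)
= (~(S & (~S | R | T)) & P) | ~P   (double negation)
= ((~S | ~(~S | R | T)) & P) | ~P   (De Morgan)
= ((~S | (~~S & ~R & ~T)) & P) | ~P   (De Morgan)
= ((~S | (S & ~R & ~T)) & P) | ~P   (double negation)
= (~S & P) | (S & ~R & ~T & P) | ~P   (distribute & over |)

(~S & P) | (S & ~R & ~T & P) | ~P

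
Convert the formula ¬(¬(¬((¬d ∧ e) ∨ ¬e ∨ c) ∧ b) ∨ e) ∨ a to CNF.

¬(¬(¬((¬d ∧ e) ∨ ¬e ∨ c) ∧ b) ∨ e) ∨ a
≡ (¬¬(¬((¬d ∧ e) ∨ ¬e ∨ c) ∧ b) ∧ ¬e) ∨ a   [De Morgan]
≡ (¬((¬d ∧ e) ∨ ¬e ∨ c) ∧ b ∧ ¬e) ∨ a   [double negation]
≡ (¬(¬d ∧ e) ∧ ¬¬e ∧ ¬c ∧ b ∧ ¬e) ∨ a   [De Morgan]
≡ ((¬¬d ∨ ¬e) ∧ ¬¬e ∧ ¬c ∧ b ∧ ¬e) ∨ a   [De Morgan]
≡ ((d ∨ ¬e) ∧ ¬¬e ∧ ¬c ∧ b ∧ ¬e) ∨ a   [double negation]
≡ ((d ∨ ¬e) ∧ e ∧ ¬c ∧ b ∧ ¬e) ∨ a   [double negation]
≡ (d ∨ ¬e ∨ a) ∧ (e ∨ a) ∧ (¬c ∨ a) ∧ (b ∨ a) ∧ (¬e ∨ a)   [distribute ∨ over ∧]
≡ (e ∨ a) ∧ (¬c ∨ a) ∧ (b ∨ a) ∧ (¬e ∨ a)   [simplify]

(e ∨ a) ∧ (¬c ∨ a) ∧ (b ∨ a) ∧ (¬e ∨ a)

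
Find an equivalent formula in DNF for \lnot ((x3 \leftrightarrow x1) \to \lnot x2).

(\lnot x3 \land \lnot x1 \land x2) \lor (x1 \land x3 \land x2)

\lnot ((x3 \leftrightarrow x1) \to \lnot x2)
⇔ \lnot (\lnot (x3 \leftrightarrow x1) \lor \lnot x2)   (eliminate \to)
⇔ \lnot (\lnot ((x3 \to x1) \land (x1 \to x3)) \lor \lnot x2)   (eliminate \leftrightarrow)
⇔ \lnot (\lnot ((\lnot x3 \lor x1) \land (x1 \to x3)) \lor \lnot x2)   (eliminate \to)
⇔ \lnot (\lnot ((\lnot x3 \lor x1) \land (\lnot x1 \lor x3)) \lor \lnot x2)   (eliminate \to)
⇔ \lnot \lnot ((\lnot x3 \lor x1) \land (\lnot x1 \lor x3)) \land \lnot \lnot x2   (De Morgan)
⇔ (\lnot x3 \lor x1) \land (\lnot x1 \lor x3) \land \lnot \lnot x2   (double negation)
⇔ (\lnot x3 \lor x1) \land (\lnot x1 \lor x3) \land x2   (double negation)
⇔ (\lnot x3 \land \lnot x1 \land x2) \lor (\lnot x3 \land x3 \land x2) \lor (x1 \land \lnot x1 \land x2) \lor (x1 \land x3 \land x2)   (distribute \land over \lor)
⇔ (\lnot x3 \land \lnot x1 \land x2) \lor (x1 \land x3 \land x2)   (simplify)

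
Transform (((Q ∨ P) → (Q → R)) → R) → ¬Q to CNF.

(¬Q ∨ R) ∧ (¬R ∨ ¬Q)

(((Q ∨ P) → (Q → R)) → R) → ¬Q
⇔ ¬(((Q ∨ P) → (Q → R)) → R) ∨ ¬Q   (eliminate →)
⇔ ¬(¬((Q ∨ P) → (Q → R)) ∨ R) ∨ ¬Q   (eliminate →)
⇔ ¬(¬(¬(Q ∨ P) ∨ (Q → R)) ∨ R) ∨ ¬Q   (eliminate →)
⇔ ¬(¬(¬(Q ∨ P) ∨ ¬Q ∨ R) ∨ R) ∨ ¬Q   (eliminate →)
⇔ (¬¬(¬(Q ∨ P) ∨ ¬Q ∨ R) ∧ ¬R) ∨ ¬Q   (De Morgan)
⇔ ((¬(Q ∨ P) ∨ ¬Q ∨ R) ∧ ¬R) ∨ ¬Q   (double negation)
⇔ (((¬Q ∧ ¬P) ∨ ¬Q ∨ R) ∧ ¬R) ∨ ¬Q   (De Morgan)
⇔ (¬Q ∨ ¬Q ∨ R ∨ ¬Q) ∧ (¬P ∨ ¬Q ∨ R ∨ ¬Q) ∧ (¬R ∨ ¬Q)   (distribute ∨ over ∧)
⇔ (¬Q ∨ R) ∧ (¬R ∨ ¬Q)   (simplify)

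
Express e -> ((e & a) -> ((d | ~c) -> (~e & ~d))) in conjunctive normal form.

e -> ((e & a) -> ((d | ~c) -> (~e & ~d)))
≡ ~e | ((e & a) -> ((d | ~c) -> (~e & ~d)))   (eliminate ->)
≡ ~e | ~(e & a) | ((d | ~c) -> (~e & ~d))   (eliminate ->)
≡ ~e | ~(e & a) | ~(d | ~c) | (~e & ~d)   (eliminate ->)
≡ ~e | ~e | ~a | ~(d | ~c) | (~e & ~d)   (De Morgan)
≡ ~e | ~e | ~a | (~d & ~~c) | (~e & ~d)   (De Morgan)
≡ ~e | ~e | ~a | (~d & c) | (~e & ~d)   (double negation)
≡ (~e | ~e | ~a | ~d | ~e) & (~e | ~e | ~a | ~d | ~d) & (~e | ~e | ~a | c | ~e) & (~e | ~e | ~a | c | ~d)   (distribute | over &)
≡ (~e | ~a | ~d) & (~e | ~a | c)   (simplify)

(~e | ~a | ~d) & (~e | ~a | c)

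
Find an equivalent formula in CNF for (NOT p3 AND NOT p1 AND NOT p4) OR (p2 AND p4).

(NOT p3 OR p2) AND (NOT p3 OR p4) AND (NOT p1 OR p2) AND (NOT p1 OR p4) AND (NOT p4 OR p2)

(NOT p3 AND NOT p1 AND NOT p4) OR (p2 AND p4)
≡ (NOT p3 OR p2) AND (NOT p3 OR p4) AND (NOT p1 OR p2) AND (NOT p1 OR p4) AND (NOT p4 OR p2) AND (NOT p4 OR p4)   — distribute OR over AND
≡ (NOT p3 OR p2) AND (NOT p3 OR p4) AND (NOT p1 OR p2) AND (NOT p1 OR p4) AND (NOT p4 OR p2)   — simplify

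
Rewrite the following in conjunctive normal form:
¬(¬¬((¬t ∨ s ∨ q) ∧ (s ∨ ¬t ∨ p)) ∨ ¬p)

¬(¬¬((¬t ∨ s ∨ q) ∧ (s ∨ ¬t ∨ p)) ∨ ¬p)
⇔ ¬¬¬((¬t ∨ s ∨ q) ∧ (s ∨ ¬t ∨ p)) ∧ ¬¬p   (De Morgan)
⇔ ¬((¬t ∨ s ∨ q) ∧ (s ∨ ¬t ∨ p)) ∧ ¬¬p   (double negation)
⇔ (¬(¬t ∨ s ∨ q) ∨ ¬(s ∨ ¬t ∨ p)) ∧ ¬¬p   (De Morgan)
⇔ ((¬¬t ∧ ¬s ∧ ¬q) ∨ ¬(s ∨ ¬t ∨ p)) ∧ ¬¬p   (De Morgan)
⇔ ((t ∧ ¬s ∧ ¬q) ∨ ¬(s ∨ ¬t ∨ p)) ∧ ¬¬p   (double negation)
⇔ ((t ∧ ¬s ∧ ¬q) ∨ (¬s ∧ ¬¬t ∧ ¬p)) ∧ ¬¬p   (De Morgan)
⇔ ((t ∧ ¬s ∧ ¬q) ∨ (¬s ∧ t ∧ ¬p)) ∧ ¬¬p   (double negation)
⇔ ((t ∧ ¬s ∧ ¬q) ∨ (¬s ∧ t ∧ ¬p)) ∧ p   (double negation)
⇔ (t ∨ ¬s) ∧ (t ∨ t) ∧ (t ∨ ¬p) ∧ (¬s ∨ ¬s) ∧ (¬s ∨ t) ∧ (¬s ∨ ¬p) ∧ (¬q ∨ ¬s) ∧ (¬q ∨ t) ∧ (¬q ∨ ¬p) ∧ p   (distribute ∨ over ∧)
⇔ t ∧ ¬s ∧ (¬q ∨ ¬p) ∧ p   (simplify)

t ∧ ¬s ∧ (¬q ∨ ¬p) ∧ p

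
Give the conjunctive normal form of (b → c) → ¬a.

(b → c) → ¬a
≡ ¬(b → c) ∨ ¬a   — eliminate →
≡ ¬(¬b ∨ c) ∨ ¬a   — eliminate →
≡ (¬¬b ∧ ¬c) ∨ ¬a   — De Morgan
≡ (b ∧ ¬c) ∨ ¬a   — double negation
≡ (b ∨ ¬a) ∧ (¬c ∨ ¬a)   — distribute ∨ over ∧

(b ∨ ¬a) ∧ (¬c ∨ ¬a)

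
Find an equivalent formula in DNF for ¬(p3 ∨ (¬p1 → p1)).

¬(p3 ∨ (¬p1 → p1))
≡ ¬(p3 ∨ ¬¬p1 ∨ p1)   (eliminate →)
≡ ¬p3 ∧ ¬¬¬p1 ∧ ¬p1   (De Morgan)
≡ ¬p3 ∧ ¬p1 ∧ ¬p1   (double negation)
≡ ¬p3 ∧ ¬p1   (simplify)

¬p3 ∧ ¬p1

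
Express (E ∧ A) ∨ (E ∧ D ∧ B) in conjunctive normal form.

(E ∧ A) ∨ (E ∧ D ∧ B)
⇔ (E ∨ E) ∧ (E ∨ D) ∧ (E ∨ B) ∧ (A ∨ E) ∧ (A ∨ D) ∧ (A ∨ B)   [distribute ∨ over ∧]
⇔ E ∧ (A ∨ D) ∧ (A ∨ B)   [simplify]

E ∧ (A ∨ D) ∧ (A ∨ B)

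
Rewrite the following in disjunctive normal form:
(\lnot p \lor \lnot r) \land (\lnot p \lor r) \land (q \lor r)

(\lnot p \lor \lnot r) \land (\lnot p \lor r) \land (q \lor r)
≡ (\lnot p \land \lnot p \land q) \lor (\lnot p \land \lnot p \land r) \lor (\lnot p \land r \land q) \lor (\lnot p \land r \land r) \lor (\lnot r \land \lnot p \land q) \lor (\lnot r \land \lnot p \land r) \lor (\lnot r \land r \land q) \lor (\lnot r \land r \land r)   [distribute \land over \lor]
≡ (\lnot p \land q) \lor (\lnot p \land r)   [simplify]

(\lnot p \land q) \lor (\lnot p \land r)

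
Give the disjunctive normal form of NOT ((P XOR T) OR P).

NOT ((P XOR T) OR P)
≡ NOT ((P AND NOT T) OR (NOT P AND T) OR P)   (expand XOR)
≡ NOT (P AND NOT T) AND NOT (NOT P AND T) AND NOT P   (De Morgan)
≡ (NOT P OR NOT NOT T) AND NOT (NOT P AND T) AND NOT P   (De Morgan)
≡ (NOT P OR T) AND NOT (NOT P AND T) AND NOT P   (double negation)
≡ (NOT P OR T) AND (NOT NOT P OR NOT T) AND NOT P   (De Morgan)
≡ (NOT P OR T) AND (P OR NOT T) AND NOT P   (double negation)
≡ (NOT P AND P AND NOT P) OR (NOT P AND NOT T AND NOT P) OR (T AND P AND NOT P) OR (T AND NOT T AND NOT P)   (distribute AND over OR)
≡ NOT P AND NOT T   (simplify)

NOT P AND NOT T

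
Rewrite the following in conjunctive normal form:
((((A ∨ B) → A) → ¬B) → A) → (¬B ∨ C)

¬A ∨ ¬B ∨ C

((((A ∨ B) → A) → ¬B) → A) → (¬B ∨ C)
⇔ ¬((((A ∨ B) → A) → ¬B) → A) ∨ ¬B ∨ C   (eliminate →)
⇔ ¬(¬(((A ∨ B) → A) → ¬B) ∨ A) ∨ ¬B ∨ C   (eliminate →)
⇔ ¬(¬(¬((A ∨ B) → A) ∨ ¬B) ∨ A) ∨ ¬B ∨ C   (eliminate →)
⇔ ¬(¬(¬(¬(A ∨ B) ∨ A) ∨ ¬B) ∨ A) ∨ ¬B ∨ C   (eliminate →)
⇔ (¬¬(¬(¬(A ∨ B) ∨ A) ∨ ¬B) ∧ ¬A) ∨ ¬B ∨ C   (De Morgan)
⇔ ((¬(¬(A ∨ B) ∨ A) ∨ ¬B) ∧ ¬A) ∨ ¬B ∨ C   (double negation)
⇔ (((¬¬(A ∨ B) ∧ ¬A) ∨ ¬B) ∧ ¬A) ∨ ¬B ∨ C   (De Morgan)
⇔ ((((A ∨ B) ∧ ¬A) ∨ ¬B) ∧ ¬A) ∨ ¬B ∨ C   (double negation)
⇔ (A ∨ B ∨ ¬B ∨ ¬B ∨ C) ∧ (¬A ∨ ¬B ∨ ¬B ∨ C) ∧ (¬A ∨ ¬B ∨ C)   (distribute ∨ over ∧)
⇔ ¬A ∨ ¬B ∨ C   (simplify)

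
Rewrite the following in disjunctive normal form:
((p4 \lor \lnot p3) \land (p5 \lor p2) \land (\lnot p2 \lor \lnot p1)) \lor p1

(p4 \land p5 \land \lnot p2) \lor (p4 \land p5 \land \lnot p1) \lor (p4 \land p2 \land \lnot p1) \lor (\lnot p3 \land p5 \land \lnot p2) \lor (\lnot p3 \land p5 \land \lnot p1) \lor (\lnot p3 \land p2 \land \lnot p1) \lor p1

((p4 \lor \lnot p3) \land (p5 \lor p2) \land (\lnot p2 \lor \lnot p1)) \lor p1
⇔ (p4 \land p5 \land \lnot p2) \lor (p4 \land p5 \land \lnot p1) \lor (p4 \land p2 \land \lnot p2) \lor (p4 \land p2 \land \lnot p1) \lor (\lnot p3 \land p5 \land \lnot p2) \lor (\lnot p3 \land p5 \land \lnot p1) \lor (\lnot p3 \land p2 \land \lnot p2) \lor (\lnot p3 \land p2 \land \lnot p1) \lor p1   [distribute \land over \lor]
⇔ (p4 \land p5 \land \lnot p2) \lor (p4 \land p5 \land \lnot p1) \lor (p4 \land p2 \land \lnot p1) \lor (\lnot p3 \land p5 \land \lnot p2) \lor (\lnot p3 \land p5 \land \lnot p1) \lor (\lnot p3 \land p2 \land \lnot p1) \lor p1   [simplify]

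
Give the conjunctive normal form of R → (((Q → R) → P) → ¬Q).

¬R ∨ ¬P ∨ ¬Q

R → (((Q → R) → P) → ¬Q)
= ¬R ∨ (((Q → R) → P) → ¬Q)   [eliminate →]
= ¬R ∨ ¬((Q → R) → P) ∨ ¬Q   [eliminate →]
= ¬R ∨ ¬(¬(Q → R) ∨ P) ∨ ¬Q   [eliminate →]
= ¬R ∨ ¬(¬(¬Q ∨ R) ∨ P) ∨ ¬Q   [eliminate →]
= ¬R ∨ (¬¬(¬Q ∨ R) ∧ ¬P) ∨ ¬Q   [De Morgan]
= ¬R ∨ ((¬Q ∨ R) ∧ ¬P) ∨ ¬Q   [double negation]
= (¬R ∨ ¬Q ∨ R ∨ ¬Q) ∧ (¬R ∨ ¬P ∨ ¬Q)   [distribute ∨ over ∧]
= ¬R ∨ ¬P ∨ ¬Q   [simplify]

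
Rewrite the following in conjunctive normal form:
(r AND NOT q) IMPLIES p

NOT r OR q OR p

(r AND NOT q) IMPLIES p
= NOT (r AND NOT q) OR p
= NOT r OR NOT NOT q OR p
= NOT r OR q OR p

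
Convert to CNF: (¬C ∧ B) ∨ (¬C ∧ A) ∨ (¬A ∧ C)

(¬C ∧ B) ∨ (¬C ∧ A) ∨ (¬A ∧ C)
≡ (¬C ∨ ¬C ∨ ¬A) ∧ (¬C ∨ ¬C ∨ C) ∧ (¬C ∨ A ∨ ¬A) ∧ (¬C ∨ A ∨ C) ∧ (B ∨ ¬C ∨ ¬A) ∧ (B ∨ ¬C ∨ C) ∧ (B ∨ A ∨ ¬A) ∧ (B ∨ A ∨ C)
≡ (¬C ∨ ¬A) ∧ (B ∨ A ∨ C)

(¬C ∨ ¬A) ∧ (B ∨ A ∨ C)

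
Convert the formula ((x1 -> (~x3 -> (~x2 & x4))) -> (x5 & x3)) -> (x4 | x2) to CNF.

(~x1 | x3 | x4 | x2) & (~x5 | ~x3 | x4 | x2)

((x1 -> (~x3 -> (~x2 & x4))) -> (x5 & x3)) -> (x4 | x2)
= ~((x1 -> (~x3 -> (~x2 & x4))) -> (x5 & x3)) | x4 | x2   (eliminate ->)
= ~(~(x1 -> (~x3 -> (~x2 & x4))) | (x5 & x3)) | x4 | x2   (eliminate ->)
= ~(~(~x1 | (~x3 -> (~x2 & x4))) | (x5 & x3)) | x4 | x2   (eliminate ->)
= ~(~(~x1 | ~~x3 | (~x2 & x4)) | (x5 & x3)) | x4 | x2   (eliminate ->)
= (~~(~x1 | ~~x3 | (~x2 & x4)) & ~(x5 & x3)) | x4 | x2   (De Morgan)
= ((~x1 | ~~x3 | (~x2 & x4)) & ~(x5 & x3)) | x4 | x2   (double negation)
= ((~x1 | x3 | (~x2 & x4)) & ~(x5 & x3)) | x4 | x2   (double negation)
= ((~x1 | x3 | (~x2 & x4)) & (~x5 | ~x3)) | x4 | x2   (De Morgan)
= (~x1 | x3 | ~x2 | x4 | x2) & (~x1 | x3 | x4 | x4 | x2) & (~x5 | ~x3 | x4 | x2)   (distribute | over &)
= (~x1 | x3 | x4 | x2) & (~x5 | ~x3 | x4 | x2)   (simplify)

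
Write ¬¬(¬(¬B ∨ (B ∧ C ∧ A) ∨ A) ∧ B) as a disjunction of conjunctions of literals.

B ∧ ¬A

¬¬(¬(¬B ∨ (B ∧ C ∧ A) ∨ A) ∧ B)
≡ ¬(¬B ∨ (B ∧ C ∧ A) ∨ A) ∧ B   [double negation]
≡ ¬¬B ∧ ¬(B ∧ C ∧ A) ∧ ¬A ∧ B   [De Morgan]
≡ B ∧ ¬(B ∧ C ∧ A) ∧ ¬A ∧ B   [double negation]
≡ B ∧ (¬B ∨ ¬C ∨ ¬A) ∧ ¬A ∧ B   [De Morgan]
≡ (B ∧ ¬B ∧ ¬A ∧ B) ∨ (B ∧ ¬C ∧ ¬A ∧ B) ∨ (B ∧ ¬A ∧ ¬A ∧ B)   [distribute ∧ over ∨]
≡ B ∧ ¬A   [simplify]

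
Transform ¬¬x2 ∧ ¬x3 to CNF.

x2 ∧ ¬x3

¬¬x2 ∧ ¬x3
⇔ x2 ∧ ¬x3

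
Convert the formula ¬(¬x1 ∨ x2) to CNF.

x1 ∧ ¬x2

¬(¬x1 ∨ x2)
⇔ ¬¬x1 ∧ ¬x2   [De Morgan]
⇔ x1 ∧ ¬x2   [double negation]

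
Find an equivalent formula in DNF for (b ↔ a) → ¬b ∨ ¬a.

(b ↔ a) → ¬b ∨ ¬a
≡ ¬(b ↔ a) ∨ ¬b ∨ ¬a   [eliminate →]
≡ ¬((b → a) ∧ (a → b)) ∨ ¬b ∨ ¬a   [eliminate ↔]
≡ ¬((¬b ∨ a) ∧ (a → b)) ∨ ¬b ∨ ¬a   [eliminate →]
≡ ¬((¬b ∨ a) ∧ (¬a ∨ b)) ∨ ¬b ∨ ¬a   [eliminate →]
≡ ¬(¬b ∨ a) ∨ ¬(¬a ∨ b) ∨ ¬b ∨ ¬a   [De Morgan]
≡ ¬¬b ∧ ¬a ∨ ¬(¬a ∨ b) ∨ ¬b ∨ ¬a   [De Morgan]
≡ b ∧ ¬a ∨ ¬(¬a ∨ b) ∨ ¬b ∨ ¬a   [double negation]
≡ b ∧ ¬a ∨ ¬¬a ∧ ¬b ∨ ¬b ∨ ¬a   [De Morgan]
≡ b ∧ ¬a ∨ a ∧ ¬b ∨ ¬b ∨ ¬a   [double negation]
≡ ¬b ∨ ¬a   [simplify]

¬b ∨ ¬a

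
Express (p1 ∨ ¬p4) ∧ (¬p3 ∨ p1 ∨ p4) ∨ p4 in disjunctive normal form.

p1 ∨ ¬p4 ∧ ¬p3 ∨ p4

(p1 ∨ ¬p4) ∧ (¬p3 ∨ p1 ∨ p4) ∨ p4
≡ p1 ∧ ¬p3 ∨ p1 ∧ p1 ∨ p1 ∧ p4 ∨ ¬p4 ∧ ¬p3 ∨ ¬p4 ∧ p1 ∨ ¬p4 ∧ p4 ∨ p4   (distribute ∧ over ∨)
≡ p1 ∨ ¬p4 ∧ ¬p3 ∨ p4   (simplify)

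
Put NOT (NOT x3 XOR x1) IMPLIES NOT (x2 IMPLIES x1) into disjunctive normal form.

(NOT x3 AND NOT x1) OR (x3 AND x1) OR (x2 AND NOT x1)

NOT (NOT x3 XOR x1) IMPLIES NOT (x2 IMPLIES x1)
≡ NOT NOT (NOT x3 XOR x1) OR NOT (x2 IMPLIES x1)   [eliminate IMPLIES]
≡ NOT NOT ((NOT x3 AND NOT x1) OR (NOT NOT x3 AND x1)) OR NOT (x2 IMPLIES x1)   [expand XOR]
≡ NOT NOT ((NOT x3 AND NOT x1) OR (NOT NOT x3 AND x1)) OR NOT (NOT x2 OR x1)   [eliminate IMPLIES]
≡ (NOT x3 AND NOT x1) OR (NOT NOT x3 AND x1) OR NOT (NOT x2 OR x1)   [double negation]
≡ (NOT x3 AND NOT x1) OR (x3 AND x1) OR NOT (NOT x2 OR x1)   [double negation]
≡ (NOT x3 AND NOT x1) OR (x3 AND x1) OR (NOT NOT x2 AND NOT x1)   [De Morgan]
≡ (NOT x3 AND NOT x1) OR (x3 AND x1) OR (x2 AND NOT x1)   [double negation]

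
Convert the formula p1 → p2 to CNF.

¬p1 ∨ p2

p1 → p2
= ¬p1 ∨ p2   — eliminate →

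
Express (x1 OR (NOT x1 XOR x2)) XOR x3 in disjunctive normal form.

(x1 AND NOT x3) OR (NOT x1 AND NOT x2 AND NOT x3) OR (NOT x1 AND x2 AND x3)

(x1 OR (NOT x1 XOR x2)) XOR x3
⇔ ((x1 OR (NOT x1 XOR x2)) AND NOT x3) OR (NOT (x1 OR (NOT x1 XOR x2)) AND x3)   [expand XOR]
⇔ ((x1 OR (NOT x1 AND NOT x2) OR (NOT NOT x1 AND x2)) AND NOT x3) OR (NOT (x1 OR (NOT x1 XOR x2)) AND x3)   [expand XOR]
⇔ ((x1 OR (NOT x1 AND NOT x2) OR (NOT NOT x1 AND x2)) AND NOT x3) OR (NOT (x1 OR (NOT x1 AND NOT x2) OR (NOT NOT x1 AND x2)) AND x3)   [expand XOR]
⇔ ((x1 OR (NOT x1 AND NOT x2) OR (x1 AND x2)) AND NOT x3) OR (NOT (x1 OR (NOT x1 AND NOT x2) OR (NOT NOT x1 AND x2)) AND x3)   [double negation]
⇔ ((x1 OR (NOT x1 AND NOT x2) OR (x1 AND x2)) AND NOT x3) OR (NOT x1 AND NOT (NOT x1 AND NOT x2) AND NOT (NOT NOT x1 AND x2) AND x3)   [De Morgan]
⇔ ((x1 OR (NOT x1 AND NOT x2) OR (x1 AND x2)) AND NOT x3) OR (NOT x1 AND (NOT NOT x1 OR NOT NOT x2) AND NOT (NOT NOT x1 AND x2) AND x3)   [De Morgan]
⇔ ((x1 OR (NOT x1 AND NOT x2) OR (x1 AND x2)) AND NOT x3) OR (NOT x1 AND (x1 OR NOT NOT x2) AND NOT (NOT NOT x1 AND x2) AND x3)   [double negation]
⇔ ((x1 OR (NOT x1 AND NOT x2) OR (x1 AND x2)) AND NOT x3) OR (NOT x1 AND (x1 OR x2) AND NOT (NOT NOT x1 AND x2) AND x3)   [double negation]
⇔ ((x1 OR (NOT x1 AND NOT x2) OR (x1 AND x2)) AND NOT x3) OR (NOT x1 AND (x1 OR x2) AND (NOT NOT NOT x1 OR NOT x2) AND x3)   [De Morgan]
⇔ ((x1 OR (NOT x1 AND NOT x2) OR (x1 AND x2)) AND NOT x3) OR (NOT x1 AND (x1 OR x2) AND (NOT x1 OR NOT x2) AND x3)   [double negation]
⇔ (x1 AND NOT x3) OR (NOT x1 AND NOT x2 AND NOT x3) OR (x1 AND x2 AND NOT x3) OR (NOT x1 AND x1 AND NOT x1 AND x3) OR (NOT x1 AND x1 AND NOT x2 AND x3) OR (NOT x1 AND x2 AND NOT x1 AND x3) OR (NOT x1 AND x2 AND NOT x2 AND x3)   [distribute AND over OR]
⇔ (x1 AND NOT x3) OR (NOT x1 AND NOT x2 AND NOT x3) OR (NOT x1 AND x2 AND x3)   [simplify]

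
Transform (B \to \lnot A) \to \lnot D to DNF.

B \land A \lor \lnot D

(B \to \lnot A) \to \lnot D
≡ \lnot (B \to \lnot A) \lor \lnot D   (eliminate \to)
≡ \lnot (\lnot B \lor \lnot A) \lor \lnot D   (eliminate \to)
≡ \lnot \lnot B \land \lnot \lnot A \lor \lnot D   (De Morgan)
≡ B \land \lnot \lnot A \lor \lnot D   (double negation)
≡ B \land A \lor \lnot D   (double negation)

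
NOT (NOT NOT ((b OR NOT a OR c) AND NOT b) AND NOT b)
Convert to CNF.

(a OR b) AND (NOT c OR b)

NOT (NOT NOT ((b OR NOT a OR c) AND NOT b) AND NOT b)
≡ NOT NOT NOT ((b OR NOT a OR c) AND NOT b) OR NOT NOT b   [De Morgan]
≡ NOT ((b OR NOT a OR c) AND NOT b) OR NOT NOT b   [double negation]
≡ NOT (b OR NOT a OR c) OR NOT NOT b OR NOT NOT b   [De Morgan]
≡ (NOT b AND NOT NOT a AND NOT c) OR NOT NOT b OR NOT NOT b   [De Morgan]
≡ (NOT b AND a AND NOT c) OR NOT NOT b OR NOT NOT b   [double negation]
≡ (NOT b AND a AND NOT c) OR b OR NOT NOT b   [double negation]
≡ (NOT b AND a AND NOT c) OR b OR b   [double negation]
≡ (NOT b OR b OR b) AND (a OR b OR b) AND (NOT c OR b OR b)   [distribute OR over AND]
≡ (a OR b) AND (NOT c OR b)   [simplify]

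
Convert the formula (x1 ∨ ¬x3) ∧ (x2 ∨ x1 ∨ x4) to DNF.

(x1 ∨ ¬x3) ∧ (x2 ∨ x1 ∨ x4)
= (x1 ∧ x2) ∨ (x1 ∧ x1) ∨ (x1 ∧ x4) ∨ (¬x3 ∧ x2) ∨ (¬x3 ∧ x1) ∨ (¬x3 ∧ x4)   [distribute ∧ over ∨]
= x1 ∨ (¬x3 ∧ x2) ∨ (¬x3 ∧ x4)   [simplify]

x1 ∨ (¬x3 ∧ x2) ∨ (¬x3 ∧ x4)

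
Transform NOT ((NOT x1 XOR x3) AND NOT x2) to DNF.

(x1 AND NOT x3) OR (x3 AND NOT x1) OR x2

NOT ((NOT x1 XOR x3) AND NOT x2)
= NOT (((NOT x1 AND NOT x3) OR (NOT NOT x1 AND x3)) AND NOT x2)   — expand XOR
= NOT ((NOT x1 AND NOT x3) OR (NOT NOT x1 AND x3)) OR NOT NOT x2   — De Morgan
= (NOT (NOT x1 AND NOT x3) AND NOT (NOT NOT x1 AND x3)) OR NOT NOT x2   — De Morgan
= ((NOT NOT x1 OR NOT NOT x3) AND NOT (NOT NOT x1 AND x3)) OR NOT NOT x2   — De Morgan
= ((x1 OR NOT NOT x3) AND NOT (NOT NOT x1 AND x3)) OR NOT NOT x2   — double negation
= ((x1 OR x3) AND NOT (NOT NOT x1 AND x3)) OR NOT NOT x2   — double negation
= ((x1 OR x3) AND (NOT NOT NOT x1 OR NOT x3)) OR NOT NOT x2   — De Morgan
= ((x1 OR x3) AND (NOT x1 OR NOT x3)) OR NOT NOT x2   — double negation
= ((x1 OR x3) AND (NOT x1 OR NOT x3)) OR x2   — double negation
= (x1 AND NOT x1) OR (x1 AND NOT x3) OR (x3 AND NOT x1) OR (x3 AND NOT x3) OR x2   — distribute AND over OR
= (x1 AND NOT x3) OR (x3 AND NOT x1) OR x2   — simplify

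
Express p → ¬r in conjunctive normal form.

p → ¬r
⇔ ¬p ∨ ¬r   [eliminate →]

¬p ∨ ¬r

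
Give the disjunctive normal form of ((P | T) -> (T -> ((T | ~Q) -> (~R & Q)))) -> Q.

((P | T) -> (T -> ((T | ~Q) -> (~R & Q)))) -> Q
⇔ ~((P | T) -> (T -> ((T | ~Q) -> (~R & Q)))) | Q   (eliminate ->)
⇔ ~(~(P | T) | (T -> ((T | ~Q) -> (~R & Q)))) | Q   (eliminate ->)
⇔ ~(~(P | T) | ~T | ((T | ~Q) -> (~R & Q))) | Q   (eliminate ->)
⇔ ~(~(P | T) | ~T | ~(T | ~Q) | (~R & Q)) | Q   (eliminate ->)
⇔ (~~(P | T) & ~~T & ~~(T | ~Q) & ~(~R & Q)) | Q   (De Morgan)
⇔ ((P | T) & ~~T & ~~(T | ~Q) & ~(~R & Q)) | Q   (double negation)
⇔ ((P | T) & T & ~~(T | ~Q) & ~(~R & Q)) | Q   (double negation)
⇔ ((P | T) & T & (T | ~Q) & ~(~R & Q)) | Q   (double negation)
⇔ ((P | T) & T & (T | ~Q) & (~~R | ~Q)) | Q   (De Morgan)
⇔ ((P | T) & T & (T | ~Q) & (R | ~Q)) | Q   (double negation)
⇔ (P & T & T & R) | (P & T & T & ~Q) | (P & T & ~Q & R) | (P & T & ~Q & ~Q) | (T & T & T & R) | (T & T & T & ~Q) | (T & T & ~Q & R) | (T & T & ~Q & ~Q) | Q   (distribute & over |)
⇔ (T & R) | (T & ~Q) | Q   (simplify)

(T & R) | (T & ~Q) | Q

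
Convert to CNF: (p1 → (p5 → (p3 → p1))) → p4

(p1 → (p5 → (p3 → p1))) → p4
≡ ¬(p1 → (p5 → (p3 → p1))) ∨ p4   (eliminate →)
≡ ¬(¬p1 ∨ (p5 → (p3 → p1))) ∨ p4   (eliminate →)
≡ ¬(¬p1 ∨ ¬p5 ∨ (p3 → p1)) ∨ p4   (eliminate →)
≡ ¬(¬p1 ∨ ¬p5 ∨ ¬p3 ∨ p1) ∨ p4   (eliminate →)
≡ (¬¬p1 ∧ ¬¬p5 ∧ ¬¬p3 ∧ ¬p1) ∨ p4   (De Morgan)
≡ (p1 ∧ ¬¬p5 ∧ ¬¬p3 ∧ ¬p1) ∨ p4   (double negation)
≡ (p1 ∧ p5 ∧ ¬¬p3 ∧ ¬p1) ∨ p4   (double negation)
≡ (p1 ∧ p5 ∧ p3 ∧ ¬p1) ∨ p4   (double negation)
≡ (p1 ∨ p4) ∧ (p5 ∨ p4) ∧ (p3 ∨ p4) ∧ (¬p1 ∨ p4)   (distribute ∨ over ∧)

(p1 ∨ p4) ∧ (p5 ∨ p4) ∧ (p3 ∨ p4) ∧ (¬p1 ∨ p4)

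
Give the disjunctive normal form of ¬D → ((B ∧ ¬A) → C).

¬D → ((B ∧ ¬A) → C)
= ¬¬D ∨ ((B ∧ ¬A) → C)   [eliminate →]
= ¬¬D ∨ ¬(B ∧ ¬A) ∨ C   [eliminate →]
= D ∨ ¬(B ∧ ¬A) ∨ C   [double negation]
= D ∨ ¬B ∨ ¬¬A ∨ C   [De Morgan]
= D ∨ ¬B ∨ A ∨ C   [double negation]

D ∨ ¬B ∨ A ∨ C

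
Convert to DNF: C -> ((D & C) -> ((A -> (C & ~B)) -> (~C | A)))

~C | ~D | A

C -> ((D & C) -> ((A -> (C & ~B)) -> (~C | A)))
≡ ~C | ((D & C) -> ((A -> (C & ~B)) -> (~C | A)))
≡ ~C | ~(D & C) | ((A -> (C & ~B)) -> (~C | A))
≡ ~C | ~(D & C) | ~(A -> (C & ~B)) | ~C | A
≡ ~C | ~(D & C) | ~(~A | (C & ~B)) | ~C | A
≡ ~C | ~D | ~C | ~(~A | (C & ~B)) | ~C | A
≡ ~C | ~D | ~C | (~~A & ~(C & ~B)) | ~C | A
≡ ~C | ~D | ~C | (A & ~(C & ~B)) | ~C | A
≡ ~C | ~D | ~C | (A & (~C | ~~B)) | ~C | A
≡ ~C | ~D | ~C | (A & (~C | B)) | ~C | A
≡ ~C | ~D | ~C | (A & ~C) | (A & B) | ~C | A
≡ ~C | ~D | A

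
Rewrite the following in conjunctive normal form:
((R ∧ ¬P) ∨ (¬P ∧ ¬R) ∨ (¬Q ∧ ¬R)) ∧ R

(¬P ∨ ¬Q) ∧ (¬P ∨ ¬R) ∧ R

((R ∧ ¬P) ∨ (¬P ∧ ¬R) ∨ (¬Q ∧ ¬R)) ∧ R
= (R ∨ ¬P ∨ ¬Q) ∧ (R ∨ ¬P ∨ ¬R) ∧ (R ∨ ¬R ∨ ¬Q) ∧ (R ∨ ¬R ∨ ¬R) ∧ (¬P ∨ ¬P ∨ ¬Q) ∧ (¬P ∨ ¬P ∨ ¬R) ∧ (¬P ∨ ¬R ∨ ¬Q) ∧ (¬P ∨ ¬R ∨ ¬R) ∧ R   [distribute ∨ over ∧]
= (¬P ∨ ¬Q) ∧ (¬P ∨ ¬R) ∧ R   [simplify]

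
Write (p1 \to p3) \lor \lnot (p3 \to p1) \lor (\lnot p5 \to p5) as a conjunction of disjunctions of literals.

(p1 \to p3) \lor \lnot (p3 \to p1) \lor (\lnot p5 \to p5)
≡ \lnot p1 \lor p3 \lor \lnot (p3 \to p1) \lor (\lnot p5 \to p5)   [eliminate \to]
≡ \lnot p1 \lor p3 \lor \lnot (\lnot p3 \lor p1) \lor (\lnot p5 \to p5)   [eliminate \to]
≡ \lnot p1 \lor p3 \lor \lnot (\lnot p3 \lor p1) \lor \lnot \lnot p5 \lor p5   [eliminate \to]
≡ \lnot p1 \lor p3 \lor (\lnot \lnot p3 \land \lnot p1) \lor \lnot \lnot p5 \lor p5   [De Morgan]
≡ \lnot p1 \lor p3 \lor (p3 \land \lnot p1) \lor \lnot \lnot p5 \lor p5   [double negation]
≡ \lnot p1 \lor p3 \lor (p3 \land \lnot p1) \lor p5 \lor p5   [double negation]
≡ (\lnot p1 \lor p3 \lor p3 \lor p5 \lor p5) \land (\lnot p1 \lor p3 \lor \lnot p1 \lor p5 \lor p5)   [distribute \lor over \land]
≡ \lnot p1 \lor p3 \lor p5   [simplify]

\lnot p1 \lor p3 \lor p5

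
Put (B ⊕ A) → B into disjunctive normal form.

(¬B ∧ ¬A) ∨ B

(B ⊕ A) → B
⇔ ¬(B ⊕ A) ∨ B   [eliminate →]
⇔ ¬((B ∧ ¬A) ∨ (¬B ∧ A)) ∨ B   [expand ⊕]
⇔ (¬(B ∧ ¬A) ∧ ¬(¬B ∧ A)) ∨ B   [De Morgan]
⇔ ((¬B ∨ ¬¬A) ∧ ¬(¬B ∧ A)) ∨ B   [De Morgan]
⇔ ((¬B ∨ A) ∧ ¬(¬B ∧ A)) ∨ B   [double negation]
⇔ ((¬B ∨ A) ∧ (¬¬B ∨ ¬A)) ∨ B   [De Morgan]
⇔ ((¬B ∨ A) ∧ (B ∨ ¬A)) ∨ B   [double negation]
⇔ (¬B ∧ B) ∨ (¬B ∧ ¬A) ∨ (A ∧ B) ∨ (A ∧ ¬A) ∨ B   [distribute ∧ over ∨]
⇔ (¬B ∧ ¬A) ∨ B   [simplify]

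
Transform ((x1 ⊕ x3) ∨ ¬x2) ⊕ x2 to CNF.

(¬x1 ∨ x3 ∨ ¬x2) ∧ (¬x3 ∨ x1 ∨ ¬x2)

((x1 ⊕ x3) ∨ ¬x2) ⊕ x2
≡ ((x1 ⊕ x3) ∨ ¬x2 ∨ x2) ∧ ¬(((x1 ⊕ x3) ∨ ¬x2) ∧ x2)   (expand ⊕)
≡ (((x1 ∨ x3) ∧ ¬(x1 ∧ x3)) ∨ ¬x2 ∨ x2) ∧ ¬(((x1 ⊕ x3) ∨ ¬x2) ∧ x2)   (expand ⊕)
≡ (((x1 ∨ x3) ∧ ¬(x1 ∧ x3)) ∨ ¬x2 ∨ x2) ∧ ¬((((x1 ∨ x3) ∧ ¬(x1 ∧ x3)) ∨ ¬x2) ∧ x2)   (expand ⊕)
≡ (((x1 ∨ x3) ∧ (¬x1 ∨ ¬x3)) ∨ ¬x2 ∨ x2) ∧ ¬((((x1 ∨ x3) ∧ ¬(x1 ∧ x3)) ∨ ¬x2) ∧ x2)   (De Morgan)
≡ (((x1 ∨ x3) ∧ (¬x1 ∨ ¬x3)) ∨ ¬x2 ∨ x2) ∧ (¬(((x1 ∨ x3) ∧ ¬(x1 ∧ x3)) ∨ ¬x2) ∨ ¬x2)   (De Morgan)
≡ (((x1 ∨ x3) ∧ (¬x1 ∨ ¬x3)) ∨ ¬x2 ∨ x2) ∧ ((¬((x1 ∨ x3) ∧ ¬(x1 ∧ x3)) ∧ ¬¬x2) ∨ ¬x2)   (De Morgan)
≡ (((x1 ∨ x3) ∧ (¬x1 ∨ ¬x3)) ∨ ¬x2 ∨ x2) ∧ (((¬(x1 ∨ x3) ∨ ¬¬(x1 ∧ x3)) ∧ ¬¬x2) ∨ ¬x2)   (De Morgan)
≡ (((x1 ∨ x3) ∧ (¬x1 ∨ ¬x3)) ∨ ¬x2 ∨ x2) ∧ ((((¬x1 ∧ ¬x3) ∨ ¬¬(x1 ∧ x3)) ∧ ¬¬x2) ∨ ¬x2)   (De Morgan)
≡ (((x1 ∨ x3) ∧ (¬x1 ∨ ¬x3)) ∨ ¬x2 ∨ x2) ∧ ((((¬x1 ∧ ¬x3) ∨ (x1 ∧ x3)) ∧ ¬¬x2) ∨ ¬x2)   (double negation)
≡ (((x1 ∨ x3) ∧ (¬x1 ∨ ¬x3)) ∨ ¬x2 ∨ x2) ∧ ((((¬x1 ∧ ¬x3) ∨ (x1 ∧ x3)) ∧ x2) ∨ ¬x2)   (double negation)
≡ (x1 ∨ x3 ∨ ¬x2 ∨ x2) ∧ (¬x1 ∨ ¬x3 ∨ ¬x2 ∨ x2) ∧ (¬x1 ∨ x1 ∨ ¬x2) ∧ (¬x1 ∨ x3 ∨ ¬x2) ∧ (¬x3 ∨ x1 ∨ ¬x2) ∧ (¬x3 ∨ x3 ∨ ¬x2) ∧ (x2 ∨ ¬x2)   (distribute ∨ over ∧)
≡ (¬x1 ∨ x3 ∨ ¬x2) ∧ (¬x3 ∨ x1 ∨ ¬x2)   (simplify)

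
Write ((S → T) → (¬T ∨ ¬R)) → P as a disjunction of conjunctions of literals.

((S → T) → (¬T ∨ ¬R)) → P
= ¬((S → T) → (¬T ∨ ¬R)) ∨ P   (eliminate →)
= ¬(¬(S → T) ∨ ¬T ∨ ¬R) ∨ P   (eliminate →)
= ¬(¬(¬S ∨ T) ∨ ¬T ∨ ¬R) ∨ P   (eliminate →)
= (¬¬(¬S ∨ T) ∧ ¬¬T ∧ ¬¬R) ∨ P   (De Morgan)
= ((¬S ∨ T) ∧ ¬¬T ∧ ¬¬R) ∨ P   (double negation)
= ((¬S ∨ T) ∧ T ∧ ¬¬R) ∨ P   (double negation)
= ((¬S ∨ T) ∧ T ∧ R) ∨ P   (double negation)
= (¬S ∧ T ∧ R) ∨ (T ∧ T ∧ R) ∨ P   (distribute ∧ over ∨)
= (T ∧ R) ∨ P   (simplify)

(T ∧ R) ∨ P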